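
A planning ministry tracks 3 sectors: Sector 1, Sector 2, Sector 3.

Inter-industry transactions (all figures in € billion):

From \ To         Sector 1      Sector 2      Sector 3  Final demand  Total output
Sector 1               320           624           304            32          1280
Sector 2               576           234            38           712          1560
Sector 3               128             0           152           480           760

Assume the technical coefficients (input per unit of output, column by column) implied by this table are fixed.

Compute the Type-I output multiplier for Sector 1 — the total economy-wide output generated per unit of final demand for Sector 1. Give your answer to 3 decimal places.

m_1 = 3.424

Technical coefficients a_ij = z_ij / X_j:
  a_11 = 320/1280 = 0.25, a_21 = 576/1280 = 0.45, a_31 = 128/1280 = 0.10
  a_12 = 624/1560 = 0.40, a_22 = 234/1560 = 0.15, a_32 = 0/1560 = 0.00
  a_13 = 304/760 = 0.40, a_23 = 38/760 = 0.05, a_33 = 152/760 = 0.20
I − A =
  [   0.75    -0.40    -0.40]
  [  -0.45     0.85    -0.05]
  [  -0.10     0.00     0.80]
Cofactors of I−A, C_ij = (−1)^(i+j)·(minor ij) (rows/columns in the sector order above):
  C_11 = (0.85)(0.80) − (-0.05)(0.00) = 0.6800
  C_12 = −[(-0.45)(0.80) − (-0.05)(-0.10)] = 0.3650
  C_13 = (-0.45)(0.00) − (0.85)(-0.10) = 0.0850
  C_21 = −[(-0.40)(0.80) − (-0.40)(0.00)] = 0.3200
  C_22 = (0.75)(0.80) − (-0.40)(-0.10) = 0.5600
  C_23 = −[(0.75)(0.00) − (-0.40)(-0.10)] = 0.0400
  C_31 = (-0.40)(-0.05) − (-0.40)(0.85) = 0.3600
  C_32 = −[(0.75)(-0.05) − (-0.40)(-0.45)] = 0.2175
  C_33 = (0.75)(0.85) − (-0.40)(-0.45) = 0.4575
det(I−A) = Σ_j (I−A)_1j·C_1j = (0.75)(0.6800) + (-0.40)(0.3650) + (-0.40)(0.0850) = 0.3300
adj(I−A) = Cᵀ =
  [ 0.6800   0.3200   0.3600]
  [ 0.3650   0.5600   0.2175]
  [ 0.0850   0.0400   0.4575]
(I − A)⁻¹ = adj(I−A) / det(I−A) ≈
  [   2.0606     0.9697     1.0909]
  [   1.1061     1.6970     0.6591]
  [   0.2576     0.1212     1.3864]
The output multiplier for sector j is the column-j sum of the Leontief inverse (I − A)⁻¹ = adj(I−A) / det(I−A).
Column 1 of adj(I−A): (0.6800, 0.3650, 0.0850); det(I−A) = 0.3300.
m_1 = (0.6800 + 0.3650 + 0.0850) / 0.3300 = 1.13 / 0.3300 ≈ 3.424.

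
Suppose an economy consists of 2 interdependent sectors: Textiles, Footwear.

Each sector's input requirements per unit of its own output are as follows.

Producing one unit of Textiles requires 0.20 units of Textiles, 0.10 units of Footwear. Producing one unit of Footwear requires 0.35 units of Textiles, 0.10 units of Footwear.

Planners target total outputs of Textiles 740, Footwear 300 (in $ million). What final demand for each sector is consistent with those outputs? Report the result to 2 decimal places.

I − A =
  [   0.80    -0.35]
  [  -0.10     0.90]
d = (I − A) x:
  d_1 = (+0.80)·740 + (-0.35)·300 = 487.00
  d_2 = (-0.10)·740 + (+0.90)·300 = 196.00

d_1 = 487.00, d_2 = 196.00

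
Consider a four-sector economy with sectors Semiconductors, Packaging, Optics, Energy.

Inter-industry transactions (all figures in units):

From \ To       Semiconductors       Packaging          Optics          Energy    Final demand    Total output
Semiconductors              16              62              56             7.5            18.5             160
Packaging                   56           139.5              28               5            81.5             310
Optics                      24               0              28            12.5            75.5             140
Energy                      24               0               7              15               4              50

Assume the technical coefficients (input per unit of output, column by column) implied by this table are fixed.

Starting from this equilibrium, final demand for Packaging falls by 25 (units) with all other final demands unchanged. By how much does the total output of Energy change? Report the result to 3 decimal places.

Technical coefficients a_ij = z_ij / X_j:
  a_11 = 16/160 = 0.10, a_21 = 56/160 = 0.35, a_31 = 24/160 = 0.15, a_41 = 24/160 = 0.15
  a_12 = 62/310 = 0.20, a_22 = 139.5/310 = 0.45, a_32 = 0/310 = 0.00, a_42 = 0/310 = 0.00
  a_13 = 56/140 = 0.40, a_23 = 28/140 = 0.20, a_33 = 28/140 = 0.20, a_43 = 7/140 = 0.05
  a_14 = 7.5/50 = 0.15, a_24 = 5/50 = 0.10, a_34 = 12.5/50 = 0.25, a_44 = 15/50 = 0.30
I − A =
  [   0.90    -0.20    -0.40    -0.15]
  [  -0.35     0.55    -0.20    -0.10]
  [  -0.15     0.00     0.80    -0.25]
  [  -0.15     0.00    -0.05     0.70]
Compute the cofactors C_ij = (−1)^(i+j)·(3×3 minor ij) of I−A; the adjugate is their transpose:
adj(I−A) = Cᵀ =
  [ 0.301125   0.109500   0.187125   0.147000]
  [ 0.232875   0.416625   0.232625   0.192500]
  [ 0.078375   0.028500   0.282125   0.121625]
  [ 0.070125   0.025500   0.060250   0.301000]
det(I−A) = Σ_j (I−A)_1j·C_1j = (0.90)(0.301125) + (-0.20)(0.232875) + (-0.40)(0.078375) + (-0.15)(0.070125) = 0.18256875
(I − A)⁻¹ = adj(I−A) / det(I−A) ≈
  [   1.6494     0.5998     1.0250     0.8052]
  [   1.2755     2.2820     1.2742     1.0544]
  [   0.4293     0.1561     1.5453     0.6662]
  [   0.3841     0.1397     0.3300     1.6487]
Δx = (I − A)⁻¹ Δd with Δd having -25 in the Packaging component and 0 elsewhere.
So Δx_4 = L_42 · (-25), where L_42 = adj(I−A)_42 / det(I−A) = 0.025500 / 0.18256875.
Δx_4 = 0.025500 × (-25) / 0.18256875 = -0.6375 / 0.18256875 ≈ -3.492.

Δx_4 = -3.492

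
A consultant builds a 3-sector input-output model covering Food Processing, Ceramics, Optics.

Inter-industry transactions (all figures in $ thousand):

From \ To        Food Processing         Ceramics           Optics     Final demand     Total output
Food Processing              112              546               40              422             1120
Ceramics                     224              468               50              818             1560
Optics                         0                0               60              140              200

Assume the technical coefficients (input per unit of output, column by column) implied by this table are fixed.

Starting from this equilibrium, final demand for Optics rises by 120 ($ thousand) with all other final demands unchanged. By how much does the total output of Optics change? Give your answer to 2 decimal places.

Technical coefficients a_ij = z_ij / X_j:
  a_11 = 112/1120 = 0.10, a_21 = 224/1120 = 0.20, a_31 = 0/1120 = 0.00
  a_12 = 546/1560 = 0.35, a_22 = 468/1560 = 0.30, a_32 = 0/1560 = 0.00
  a_13 = 40/200 = 0.20, a_23 = 50/200 = 0.25, a_33 = 60/200 = 0.30
I − A =
  [   0.90    -0.35    -0.20]
  [  -0.20     0.70    -0.25]
  [   0.00     0.00     0.70]
Cofactors of I−A, C_ij = (−1)^(i+j)·(minor ij) (rows/columns in the sector order above):
  C_11 = (0.70)(0.70) − (-0.25)(0.00) = 0.4900
  C_12 = −[(-0.20)(0.70) − (-0.25)(0.00)] = 0.1400
  C_13 = (-0.20)(0.00) − (0.70)(0.00) = 0.0000
  C_21 = −[(-0.35)(0.70) − (-0.20)(0.00)] = 0.2450
  C_22 = (0.90)(0.70) − (-0.20)(0.00) = 0.6300
  C_23 = −[(0.90)(0.00) − (-0.35)(0.00)] = 0.0000
  C_31 = (-0.35)(-0.25) − (-0.20)(0.70) = 0.2275
  C_32 = −[(0.90)(-0.25) − (-0.20)(-0.20)] = 0.2650
  C_33 = (0.90)(0.70) − (-0.35)(-0.20) = 0.5600
det(I−A) = Σ_j (I−A)_1j·C_1j = (0.90)(0.4900) + (-0.35)(0.1400) + (-0.20)(0.0000) = 0.3920
adj(I−A) = Cᵀ =
  [ 0.4900   0.2450   0.2275]
  [ 0.1400   0.6300   0.2650]
  [ 0.0000   0.0000   0.5600]
(I − A)⁻¹ = adj(I−A) / det(I−A) ≈
  [   1.2500     0.6250     0.5804]
  [   0.3571     1.6071     0.6760]
  [   0.0000     0.0000     1.4286]
Δx = (I − A)⁻¹ Δd with Δd having +120 in the Optics component and 0 elsewhere.
So Δx_3 = L_33 · (+120), where L_33 = adj(I−A)_33 / det(I−A) = 0.5600 / 0.3920.
Δx_3 = 0.5600 × (+120) / 0.3920 = 67.20 / 0.3920 ≈ 171.43.

Δx_3 = 171.43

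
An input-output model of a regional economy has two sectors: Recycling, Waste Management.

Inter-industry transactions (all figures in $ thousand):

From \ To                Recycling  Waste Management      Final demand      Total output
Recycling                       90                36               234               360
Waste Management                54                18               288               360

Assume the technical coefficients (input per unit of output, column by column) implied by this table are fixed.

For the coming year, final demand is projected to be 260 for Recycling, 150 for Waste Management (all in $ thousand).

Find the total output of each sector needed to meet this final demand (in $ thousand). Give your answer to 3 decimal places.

x_1 = 375.627, x_2 = 217.204

Technical coefficients a_ij = z_ij / X_j:
  a_11 = 90/360 = 0.25, a_21 = 54/360 = 0.15
  a_12 = 36/360 = 0.10, a_22 = 18/360 = 0.05
I − A =
  [   0.75    -0.10]
  [  -0.15     0.95]
det(I−A) = (0.75)(0.95) − (-0.10)(-0.15) = 0.6975
adj(I−A) = [[0.95, 0.10], [0.15, 0.75]]
(I − A)⁻¹ = adj(I−A) / det(I−A) ≈
  [   1.3620     0.1434]
  [   0.2151     1.0753]
x = (I − A)⁻¹ d = adj(I−A)·d / det(I−A), with det(I−A) = 0.6975:
  x_1 = (0.95·260 + 0.10·150) / 0.6975 = 262.00 / 0.6975 ≈ 375.627
  x_2 = (0.15·260 + 0.75·150) / 0.6975 = 151.50 / 0.6975 ≈ 217.204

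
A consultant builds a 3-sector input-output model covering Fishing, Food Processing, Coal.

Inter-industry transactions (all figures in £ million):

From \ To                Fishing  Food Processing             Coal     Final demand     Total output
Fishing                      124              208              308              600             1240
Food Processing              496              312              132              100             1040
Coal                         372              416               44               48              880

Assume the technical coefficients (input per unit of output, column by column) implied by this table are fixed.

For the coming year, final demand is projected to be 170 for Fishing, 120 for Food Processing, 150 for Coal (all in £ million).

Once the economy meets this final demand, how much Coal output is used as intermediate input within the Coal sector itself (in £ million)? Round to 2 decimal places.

z_33 = 29.67

Technical coefficients a_ij = z_ij / X_j:
  a_11 = 124/1240 = 0.10, a_21 = 496/1240 = 0.40, a_31 = 372/1240 = 0.30
  a_12 = 208/1040 = 0.20, a_22 = 312/1040 = 0.30, a_32 = 416/1040 = 0.40
  a_13 = 308/880 = 0.35, a_23 = 132/880 = 0.15, a_33 = 44/880 = 0.05
I − A =
  [   0.90    -0.20    -0.35]
  [  -0.40     0.70    -0.15]
  [  -0.30    -0.40     0.95]
Cofactors of I−A, C_ij = (−1)^(i+j)·(minor ij) (rows/columns in the sector order above):
  C_11 = (0.70)(0.95) − (-0.15)(-0.40) = 0.6050
  C_12 = −[(-0.40)(0.95) − (-0.15)(-0.30)] = 0.4250
  C_13 = (-0.40)(-0.40) − (0.70)(-0.30) = 0.3700
  C_21 = −[(-0.20)(0.95) − (-0.35)(-0.40)] = 0.3300
  C_22 = (0.90)(0.95) − (-0.35)(-0.30) = 0.7500
  C_23 = −[(0.90)(-0.40) − (-0.20)(-0.30)] = 0.4200
  C_31 = (-0.20)(-0.15) − (-0.35)(0.70) = 0.2750
  C_32 = −[(0.90)(-0.15) − (-0.35)(-0.40)] = 0.2750
  C_33 = (0.90)(0.70) − (-0.20)(-0.40) = 0.5500
det(I−A) = Σ_j (I−A)_1j·C_1j = (0.90)(0.6050) + (-0.20)(0.4250) + (-0.35)(0.3700) = 0.3300
adj(I−A) = Cᵀ =
  [ 0.6050   0.3300   0.2750]
  [ 0.4250   0.7500   0.2750]
  [ 0.3700   0.4200   0.5500]
(I − A)⁻¹ = adj(I−A) / det(I−A) ≈
  [   1.8333     1.0000     0.8333]
  [   1.2879     2.2727     0.8333]
  [   1.1212     1.2727     1.6667]
First solve x = (I − A)⁻¹ d = adj(I−A)·d / det(I−A); in particular x_3 = (0.3700·170 + 0.4200·120 + 0.5500·150) / 0.3300 = 195.80 / 0.3300 ≈ 593.3333.
Intermediate flow from 3 to 3: z_33 = a_33 · x_3 = 0.05 × 195.80 / 0.3300 = 9.79 / 0.3300 ≈ 29.67.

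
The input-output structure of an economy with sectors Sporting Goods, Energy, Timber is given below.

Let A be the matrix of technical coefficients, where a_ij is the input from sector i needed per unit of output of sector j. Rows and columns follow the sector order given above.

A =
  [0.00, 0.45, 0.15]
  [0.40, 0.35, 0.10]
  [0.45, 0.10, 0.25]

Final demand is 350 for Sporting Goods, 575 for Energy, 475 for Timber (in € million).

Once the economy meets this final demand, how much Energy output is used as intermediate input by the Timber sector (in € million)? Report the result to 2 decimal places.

z_23 = 188.55

I − A =
  [   1.00    -0.45    -0.15]
  [  -0.40     0.65    -0.10]
  [  -0.45    -0.10     0.75]
Cofactors of I−A, C_ij = (−1)^(i+j)·(minor ij) (rows/columns in the sector order above):
  C_11 = (0.65)(0.75) − (-0.10)(-0.10) = 0.4775
  C_12 = −[(-0.40)(0.75) − (-0.10)(-0.45)] = 0.3450
  C_13 = (-0.40)(-0.10) − (0.65)(-0.45) = 0.3325
  C_21 = −[(-0.45)(0.75) − (-0.15)(-0.10)] = 0.3525
  C_22 = (1.00)(0.75) − (-0.15)(-0.45) = 0.6825
  C_23 = −[(1.00)(-0.10) − (-0.45)(-0.45)] = 0.3025
  C_31 = (-0.45)(-0.10) − (-0.15)(0.65) = 0.1425
  C_32 = −[(1.00)(-0.10) − (-0.15)(-0.40)] = 0.1600
  C_33 = (1.00)(0.65) − (-0.45)(-0.40) = 0.4700
det(I−A) = Σ_j (I−A)_1j·C_1j = (1.00)(0.4775) + (-0.45)(0.3450) + (-0.15)(0.3325) = 0.272375
adj(I−A) = Cᵀ =
  [ 0.4775   0.3525   0.1425]
  [ 0.3450   0.6825   0.1600]
  [ 0.3325   0.3025   0.4700]
(I − A)⁻¹ = adj(I−A) / det(I−A) ≈
  [   1.7531     1.2942     0.5232]
  [   1.2666     2.5057     0.5874]
  [   1.2207     1.1106     1.7256]
First solve x = (I − A)⁻¹ d = adj(I−A)·d / det(I−A); in particular x_3 = (0.3325·350 + 0.3025·575 + 0.4700·475) / 0.272375 = 513.5625 / 0.272375 ≈ 1885.4979.
Intermediate flow from 2 to 3: z_23 = a_23 · x_3 = 0.10 × 513.5625 / 0.272375 = 51.35625 / 0.272375 ≈ 188.55.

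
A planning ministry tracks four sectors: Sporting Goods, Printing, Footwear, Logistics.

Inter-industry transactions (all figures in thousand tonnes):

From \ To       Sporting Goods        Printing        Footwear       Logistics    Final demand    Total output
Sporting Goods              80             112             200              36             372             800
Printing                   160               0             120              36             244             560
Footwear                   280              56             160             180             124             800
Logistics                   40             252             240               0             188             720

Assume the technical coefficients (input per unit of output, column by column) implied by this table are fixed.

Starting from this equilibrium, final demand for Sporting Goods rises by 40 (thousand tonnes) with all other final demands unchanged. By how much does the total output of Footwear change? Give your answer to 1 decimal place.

Δx_3 = 35.1

Technical coefficients a_ij = z_ij / X_j:
  a_11 = 80/800 = 0.10, a_21 = 160/800 = 0.20, a_31 = 280/800 = 0.35, a_41 = 40/800 = 0.05
  a_12 = 112/560 = 0.20, a_22 = 0/560 = 0.00, a_32 = 56/560 = 0.10, a_42 = 252/560 = 0.45
  a_13 = 200/800 = 0.25, a_23 = 120/800 = 0.15, a_33 = 160/800 = 0.20, a_43 = 240/800 = 0.30
  a_14 = 36/720 = 0.05, a_24 = 36/720 = 0.05, a_34 = 180/720 = 0.25, a_44 = 0/720 = 0.00
I − A =
  [   0.90    -0.20    -0.25    -0.05]
  [  -0.20     1.00    -0.15    -0.05]
  [  -0.35    -0.10     0.80    -0.25]
  [  -0.05    -0.45    -0.30     1.00]
Compute the cofactors C_ij = (−1)^(i+j)·(3×3 minor ij) of I−A; the adjugate is their transpose:
adj(I−A) = Cᵀ =
  [ 0.673625   0.217625   0.295750   0.118500]
  [ 0.206625   0.554625   0.201750   0.088500]
  [ 0.397375   0.271375   0.832250   0.241500]
  [ 0.245875   0.341875   0.355250   0.571500]
det(I−A) = Σ_j (I−A)_1j·C_1j = (0.90)(0.673625) + (-0.20)(0.206625) + (-0.25)(0.397375) + (-0.05)(0.245875) = 0.4533
(I − A)⁻¹ = adj(I−A) / det(I−A) ≈
  [   1.4860     0.4801     0.6524     0.2614]
  [   0.4558     1.2235     0.4451     0.1952]
  [   0.8766     0.5987     1.8360     0.5328]
  [   0.5424     0.7542     0.7837     1.2608]
Δx = (I − A)⁻¹ Δd with Δd having +40 in the Sporting Goods component and 0 elsewhere.
So Δx_3 = L_31 · (+40), where L_31 = adj(I−A)_31 / det(I−A) = 0.397375 / 0.4533.
Δx_3 = 0.397375 × (+40) / 0.4533 = 15.895 / 0.4533 ≈ 35.1.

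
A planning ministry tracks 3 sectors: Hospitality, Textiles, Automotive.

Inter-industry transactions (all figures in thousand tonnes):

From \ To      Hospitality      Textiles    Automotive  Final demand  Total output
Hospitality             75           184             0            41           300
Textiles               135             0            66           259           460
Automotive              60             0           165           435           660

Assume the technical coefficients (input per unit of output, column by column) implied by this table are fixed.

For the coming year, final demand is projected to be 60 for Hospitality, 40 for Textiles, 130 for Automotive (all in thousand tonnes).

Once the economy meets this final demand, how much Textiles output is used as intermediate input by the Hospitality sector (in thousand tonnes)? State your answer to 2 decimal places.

Technical coefficients a_ij = z_ij / X_j:
  a_HH = 75/300 = 0.25, a_TH = 135/300 = 0.45, a_AH = 60/300 = 0.20
  a_HT = 184/460 = 0.40, a_TT = 0/460 = 0.00, a_AT = 0/460 = 0.00
  a_HA = 0/660 = 0.00, a_TA = 66/660 = 0.10, a_AA = 165/660 = 0.25
I − A =
  [   0.75    -0.40     0.00]
  [  -0.45     1.00    -0.10]
  [  -0.20     0.00     0.75]
Cofactors of I−A, C_ij = (−1)^(i+j)·(minor ij) (rows/columns in the sector order above):
  C_11 = (1.00)(0.75) − (-0.10)(0.00) = 0.7500
  C_12 = −[(-0.45)(0.75) − (-0.10)(-0.20)] = 0.3575
  C_13 = (-0.45)(0.00) − (1.00)(-0.20) = 0.2000
  C_21 = −[(-0.40)(0.75) − (0.00)(0.00)] = 0.3000
  C_22 = (0.75)(0.75) − (0.00)(-0.20) = 0.5625
  C_23 = −[(0.75)(0.00) − (-0.40)(-0.20)] = 0.0800
  C_31 = (-0.40)(-0.10) − (0.00)(1.00) = 0.0400
  C_32 = −[(0.75)(-0.10) − (0.00)(-0.45)] = 0.0750
  C_33 = (0.75)(1.00) − (-0.40)(-0.45) = 0.5700
det(I−A) = Σ_j (I−A)_1j·C_1j = (0.75)(0.7500) + (-0.40)(0.3575) + (0.00)(0.2000) = 0.4195
adj(I−A) = Cᵀ =
  [ 0.7500   0.3000   0.0400]
  [ 0.3575   0.5625   0.0750]
  [ 0.2000   0.0800   0.5700]
(I − A)⁻¹ = adj(I−A) / det(I−A) ≈
  [   1.7878     0.7151     0.0954]
  [   0.8522     1.3409     0.1788]
  [   0.4768     0.1907     1.3588]
First solve x = (I − A)⁻¹ d = adj(I−A)·d / det(I−A); in particular x_H = (0.7500·60 + 0.3000·40 + 0.0400·130) / 0.4195 = 62.20 / 0.4195 ≈ 148.2718.
Intermediate flow from T to H: z_TH = a_TH · x_H = 0.45 × 62.20 / 0.4195 = 27.99 / 0.4195 ≈ 66.72.

z_TH = 66.72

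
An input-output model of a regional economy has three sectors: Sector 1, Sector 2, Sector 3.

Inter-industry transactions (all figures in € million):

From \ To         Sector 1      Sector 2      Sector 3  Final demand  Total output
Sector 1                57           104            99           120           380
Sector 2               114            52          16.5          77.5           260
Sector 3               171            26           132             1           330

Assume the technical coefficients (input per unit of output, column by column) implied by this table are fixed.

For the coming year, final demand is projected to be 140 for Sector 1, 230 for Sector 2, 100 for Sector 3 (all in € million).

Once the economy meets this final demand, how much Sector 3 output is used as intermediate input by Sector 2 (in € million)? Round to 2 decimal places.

Technical coefficients a_ij = z_ij / X_j:
  a_11 = 57/380 = 0.15, a_21 = 114/380 = 0.30, a_31 = 171/380 = 0.45
  a_12 = 104/260 = 0.40, a_22 = 52/260 = 0.20, a_32 = 26/260 = 0.10
  a_13 = 99/330 = 0.30, a_23 = 16.5/330 = 0.05, a_33 = 132/330 = 0.40
I − A =
  [   0.85    -0.40    -0.30]
  [  -0.30     0.80    -0.05]
  [  -0.45    -0.10     0.60]
Cofactors of I−A, C_ij = (−1)^(i+j)·(minor ij) (rows/columns in the sector order above):
  C_11 = (0.80)(0.60) − (-0.05)(-0.10) = 0.4750
  C_12 = −[(-0.30)(0.60) − (-0.05)(-0.45)] = 0.2025
  C_13 = (-0.30)(-0.10) − (0.80)(-0.45) = 0.3900
  C_21 = −[(-0.40)(0.60) − (-0.30)(-0.10)] = 0.2700
  C_22 = (0.85)(0.60) − (-0.30)(-0.45) = 0.3750
  C_23 = −[(0.85)(-0.10) − (-0.40)(-0.45)] = 0.2650
  C_31 = (-0.40)(-0.05) − (-0.30)(0.80) = 0.2600
  C_32 = −[(0.85)(-0.05) − (-0.30)(-0.30)] = 0.1325
  C_33 = (0.85)(0.80) − (-0.40)(-0.30) = 0.5600
det(I−A) = Σ_j (I−A)_1j·C_1j = (0.85)(0.4750) + (-0.40)(0.2025) + (-0.30)(0.3900) = 0.20575
adj(I−A) = Cᵀ =
  [ 0.4750   0.2700   0.2600]
  [ 0.2025   0.3750   0.1325]
  [ 0.3900   0.2650   0.5600]
(I − A)⁻¹ = adj(I−A) / det(I−A) ≈
  [   2.3086     1.3123     1.2637]
  [   0.9842     1.8226     0.6440]
  [   1.8955     1.2880     2.7217]
First solve x = (I − A)⁻¹ d = adj(I−A)·d / det(I−A); in particular x_2 = (0.2025·140 + 0.3750·230 + 0.1325·100) / 0.20575 = 127.85 / 0.20575 ≈ 621.3852.
Intermediate flow from 3 to 2: z_32 = a_32 · x_2 = 0.10 × 127.85 / 0.20575 = 12.785 / 0.20575 ≈ 62.14.

z_32 = 62.14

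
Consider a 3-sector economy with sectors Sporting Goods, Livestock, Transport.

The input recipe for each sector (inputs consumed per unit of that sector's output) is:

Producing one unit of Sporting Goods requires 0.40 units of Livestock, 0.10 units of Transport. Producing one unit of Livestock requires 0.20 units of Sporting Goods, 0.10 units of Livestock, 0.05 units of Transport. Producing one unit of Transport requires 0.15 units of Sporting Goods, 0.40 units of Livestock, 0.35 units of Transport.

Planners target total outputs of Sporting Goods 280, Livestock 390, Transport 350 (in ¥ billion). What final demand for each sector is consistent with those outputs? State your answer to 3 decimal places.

I − A =
  [   1.00    -0.20    -0.15]
  [  -0.40     0.90    -0.40]
  [  -0.10    -0.05     0.65]
d = (I − A) x:
  d_S = (+1.00)·280 + (-0.20)·390 + (-0.15)·350 = 149.500
  d_L = (-0.40)·280 + (+0.90)·390 + (-0.40)·350 = 99.000
  d_T = (-0.10)·280 + (-0.05)·390 + (+0.65)·350 = 180.000

d_S = 149.500, d_L = 99.000, d_T = 180.000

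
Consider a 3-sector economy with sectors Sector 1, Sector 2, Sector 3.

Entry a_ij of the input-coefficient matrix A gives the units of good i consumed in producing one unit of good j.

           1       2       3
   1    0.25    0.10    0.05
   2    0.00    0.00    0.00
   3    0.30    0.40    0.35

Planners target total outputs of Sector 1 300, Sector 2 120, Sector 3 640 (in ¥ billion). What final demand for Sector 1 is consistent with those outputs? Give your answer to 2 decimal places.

I − A =
  [   0.75    -0.10    -0.05]
  [   0.00     1.00     0.00]
  [  -0.30    -0.40     0.65]
d = (I − A) x:
  d_1 = (+0.75)·300 + (-0.10)·120 + (-0.05)·640 = 181.00
  d_2 = (+0.00)·300 + (+1.00)·120 + (+0.00)·640 = 120.00
  d_3 = (-0.30)·300 + (-0.40)·120 + (+0.65)·640 = 278.00

d_1 = 181.00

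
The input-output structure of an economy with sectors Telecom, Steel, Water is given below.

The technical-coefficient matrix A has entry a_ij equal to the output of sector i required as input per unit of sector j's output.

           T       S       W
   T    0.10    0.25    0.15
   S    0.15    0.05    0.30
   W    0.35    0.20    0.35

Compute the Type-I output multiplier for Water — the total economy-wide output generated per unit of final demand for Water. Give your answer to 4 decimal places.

I − A =
  [   0.90    -0.25    -0.15]
  [  -0.15     0.95    -0.30]
  [  -0.35    -0.20     0.65]
Cofactors of I−A, C_ij = (−1)^(i+j)·(minor ij) (rows/columns in the sector order above):
  C_11 = (0.95)(0.65) − (-0.30)(-0.20) = 0.5575
  C_12 = −[(-0.15)(0.65) − (-0.30)(-0.35)] = 0.2025
  C_13 = (-0.15)(-0.20) − (0.95)(-0.35) = 0.3625
  C_21 = −[(-0.25)(0.65) − (-0.15)(-0.20)] = 0.1925
  C_22 = (0.90)(0.65) − (-0.15)(-0.35) = 0.5325
  C_23 = −[(0.90)(-0.20) − (-0.25)(-0.35)] = 0.2675
  C_31 = (-0.25)(-0.30) − (-0.15)(0.95) = 0.2175
  C_32 = −[(0.90)(-0.30) − (-0.15)(-0.15)] = 0.2925
  C_33 = (0.90)(0.95) − (-0.25)(-0.15) = 0.8175
det(I−A) = Σ_j (I−A)_1j·C_1j = (0.90)(0.5575) + (-0.25)(0.2025) + (-0.15)(0.3625) = 0.39675
adj(I−A) = Cᵀ =
  [ 0.5575   0.1925   0.2175]
  [ 0.2025   0.5325   0.2925]
  [ 0.3625   0.2675   0.8175]
(I − A)⁻¹ = adj(I−A) / det(I−A) ≈
  [   1.40517     0.48519     0.54820]
  [   0.51040     1.34216     0.73724]
  [   0.91367     0.67423     2.06049]
The output multiplier for sector j is the column-j sum of the Leontief inverse (I − A)⁻¹ = adj(I−A) / det(I−A).
Column W of adj(I−A): (0.2175, 0.2925, 0.8175); det(I−A) = 0.39675.
m_W = (0.2175 + 0.2925 + 0.8175) / 0.39675 = 1.3275 / 0.39675 ≈ 3.3459.

m_W = 3.3459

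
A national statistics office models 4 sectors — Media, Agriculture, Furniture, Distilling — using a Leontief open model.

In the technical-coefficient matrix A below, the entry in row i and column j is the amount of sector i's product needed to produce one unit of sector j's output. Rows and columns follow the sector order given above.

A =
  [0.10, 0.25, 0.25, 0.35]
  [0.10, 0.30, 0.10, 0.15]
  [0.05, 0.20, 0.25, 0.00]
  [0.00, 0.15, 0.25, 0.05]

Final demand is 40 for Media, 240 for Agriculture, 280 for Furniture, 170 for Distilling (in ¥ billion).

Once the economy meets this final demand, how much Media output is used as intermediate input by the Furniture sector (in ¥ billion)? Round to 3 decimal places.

z_13 = 141.448

I − A =
  [   0.90    -0.25    -0.25    -0.35]
  [  -0.10     0.70    -0.10    -0.15]
  [  -0.05    -0.20     0.75     0.00]
  [   0.00    -0.15    -0.25     0.95]
Compute the cofactors C_ij = (−1)^(i+j)·(3×3 minor ij) of I−A; the adjugate is their transpose:
adj(I−A) = Cᵀ =
  [ 0.455375   0.282500   0.260250   0.212375]
  [ 0.077875   0.625000   0.151750   0.127375]
  [ 0.051125   0.185500   0.549250   0.048125]
  [ 0.025750   0.147500   0.168500   0.420750]
det(I−A) = Σ_j (I−A)_1j·C_1j = (0.90)(0.455375) + (-0.25)(0.077875) + (-0.25)(0.051125) + (-0.35)(0.025750) = 0.368575
(I − A)⁻¹ = adj(I−A) / det(I−A) ≈
  [   1.2355     0.7665     0.7061     0.5762]
  [   0.2113     1.6957     0.4117     0.3456]
  [   0.1387     0.5033     1.4902     0.1306]
  [   0.0699     0.4002     0.4572     1.1416]
First solve x = (I − A)⁻¹ d = adj(I−A)·d / det(I−A); in particular x_3 = (0.051125·40 + 0.185500·240 + 0.549250·280 + 0.048125·170) / 0.368575 = 208.53625 / 0.368575 ≈ 565.79054.
Intermediate flow from 1 to 3: z_13 = a_13 · x_3 = 0.25 × 208.53625 / 0.368575 = 52.1340625 / 0.368575 ≈ 141.448.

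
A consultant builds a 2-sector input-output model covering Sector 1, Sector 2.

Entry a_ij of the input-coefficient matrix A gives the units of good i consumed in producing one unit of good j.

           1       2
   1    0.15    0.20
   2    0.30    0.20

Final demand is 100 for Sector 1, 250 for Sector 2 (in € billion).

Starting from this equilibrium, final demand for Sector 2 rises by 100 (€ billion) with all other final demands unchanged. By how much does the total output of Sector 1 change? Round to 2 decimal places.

Δx_1 = 32.26

I − A =
  [   0.85    -0.20]
  [  -0.30     0.80]
det(I−A) = (0.85)(0.80) − (-0.20)(-0.30) = 0.6200
adj(I−A) = [[0.80, 0.20], [0.30, 0.85]]
(I − A)⁻¹ = adj(I−A) / det(I−A) ≈
  [   1.2903     0.3226]
  [   0.4839     1.3710]
Δx = (I − A)⁻¹ Δd with Δd having +100 in the Sector 2 component and 0 elsewhere.
So Δx_1 = L_12 · (+100), where L_12 = adj(I−A)_12 / det(I−A) = 0.20 / 0.6200.
Δx_1 = 0.20 × (+100) / 0.6200 = 20.00 / 0.6200 ≈ 32.26.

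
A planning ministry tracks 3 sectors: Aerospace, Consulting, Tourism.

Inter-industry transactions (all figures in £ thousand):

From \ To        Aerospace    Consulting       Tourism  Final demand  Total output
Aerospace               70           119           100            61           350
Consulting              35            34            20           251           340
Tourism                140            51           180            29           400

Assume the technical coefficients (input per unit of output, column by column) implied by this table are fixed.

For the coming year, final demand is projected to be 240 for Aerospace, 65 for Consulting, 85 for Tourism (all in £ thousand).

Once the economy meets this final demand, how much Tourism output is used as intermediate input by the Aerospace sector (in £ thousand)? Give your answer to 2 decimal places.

z_31 = 226.02

Technical coefficients a_ij = z_ij / X_j:
  a_11 = 70/350 = 0.20, a_21 = 35/350 = 0.10, a_31 = 140/350 = 0.40
  a_12 = 119/340 = 0.35, a_22 = 34/340 = 0.10, a_32 = 51/340 = 0.15
  a_13 = 100/400 = 0.25, a_23 = 20/400 = 0.05, a_33 = 180/400 = 0.45
I − A =
  [   0.80    -0.35    -0.25]
  [  -0.10     0.90    -0.05]
  [  -0.40    -0.15     0.55]
Cofactors of I−A, C_ij = (−1)^(i+j)·(minor ij) (rows/columns in the sector order above):
  C_11 = (0.90)(0.55) − (-0.05)(-0.15) = 0.4875
  C_12 = −[(-0.10)(0.55) − (-0.05)(-0.40)] = 0.0750
  C_13 = (-0.10)(-0.15) − (0.90)(-0.40) = 0.3750
  C_21 = −[(-0.35)(0.55) − (-0.25)(-0.15)] = 0.2300
  C_22 = (0.80)(0.55) − (-0.25)(-0.40) = 0.3400
  C_23 = −[(0.80)(-0.15) − (-0.35)(-0.40)] = 0.2600
  C_31 = (-0.35)(-0.05) − (-0.25)(0.90) = 0.2425
  C_32 = −[(0.80)(-0.05) − (-0.25)(-0.10)] = 0.0650
  C_33 = (0.80)(0.90) − (-0.35)(-0.10) = 0.6850
det(I−A) = Σ_j (I−A)_1j·C_1j = (0.80)(0.4875) + (-0.35)(0.0750) + (-0.25)(0.3750) = 0.2700
adj(I−A) = Cᵀ =
  [ 0.4875   0.2300   0.2425]
  [ 0.0750   0.3400   0.0650]
  [ 0.3750   0.2600   0.6850]
(I − A)⁻¹ = adj(I−A) / det(I−A) ≈
  [   1.8056     0.8519     0.8981]
  [   0.2778     1.2593     0.2407]
  [   1.3889     0.9630     2.5370]
First solve x = (I − A)⁻¹ d = adj(I−A)·d / det(I−A); in particular x_1 = (0.4875·240 + 0.2300·65 + 0.2425·85) / 0.2700 = 152.5625 / 0.2700 ≈ 565.0463.
Intermediate flow from 3 to 1: z_31 = a_31 · x_1 = 0.40 × 152.5625 / 0.2700 = 61.025 / 0.2700 ≈ 226.02.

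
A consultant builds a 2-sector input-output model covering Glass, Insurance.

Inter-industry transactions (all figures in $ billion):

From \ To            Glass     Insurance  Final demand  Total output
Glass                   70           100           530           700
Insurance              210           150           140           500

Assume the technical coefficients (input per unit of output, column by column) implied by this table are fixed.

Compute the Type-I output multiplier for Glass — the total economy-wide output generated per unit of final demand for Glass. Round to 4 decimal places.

m_G = 1.7544

Technical coefficients a_ij = z_ij / X_j:
  a_GG = 70/700 = 0.10, a_IG = 210/700 = 0.30
  a_GI = 100/500 = 0.20, a_II = 150/500 = 0.30
I − A =
  [   0.90    -0.20]
  [  -0.30     0.70]
det(I−A) = (0.90)(0.70) − (-0.20)(-0.30) = 0.5700
adj(I−A) = [[0.70, 0.20], [0.30, 0.90]]
(I − A)⁻¹ = adj(I−A) / det(I−A) ≈
  [   1.22807     0.35088]
  [   0.52632     1.57895]
The output multiplier for sector j is the column-j sum of the Leontief inverse (I − A)⁻¹ = adj(I−A) / det(I−A).
Column G of adj(I−A): (0.70, 0.30); det(I−A) = 0.5700.
m_G = (0.70 + 0.30) / 0.5700 = 1.00 / 0.5700 ≈ 1.7544.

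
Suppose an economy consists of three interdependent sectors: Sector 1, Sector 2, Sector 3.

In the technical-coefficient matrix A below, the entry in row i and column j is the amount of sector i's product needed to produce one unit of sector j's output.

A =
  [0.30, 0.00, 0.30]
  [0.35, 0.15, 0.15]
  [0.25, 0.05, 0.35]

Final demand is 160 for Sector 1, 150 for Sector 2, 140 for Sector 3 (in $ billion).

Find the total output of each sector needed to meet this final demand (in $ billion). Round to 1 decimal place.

x_1 = 400.5, x_2 = 412.2, x_3 = 401.1

I − A =
  [   0.70     0.00    -0.30]
  [  -0.35     0.85    -0.15]
  [  -0.25    -0.05     0.65]
Cofactors of I−A, C_ij = (−1)^(i+j)·(minor ij) (rows/columns in the sector order above):
  C_11 = (0.85)(0.65) − (-0.15)(-0.05) = 0.5450
  C_12 = −[(-0.35)(0.65) − (-0.15)(-0.25)] = 0.2650
  C_13 = (-0.35)(-0.05) − (0.85)(-0.25) = 0.2300
  C_21 = −[(0.00)(0.65) − (-0.30)(-0.05)] = 0.0150
  C_22 = (0.70)(0.65) − (-0.30)(-0.25) = 0.3800
  C_23 = −[(0.70)(-0.05) − (0.00)(-0.25)] = 0.0350
  C_31 = (0.00)(-0.15) − (-0.30)(0.85) = 0.2550
  C_32 = −[(0.70)(-0.15) − (-0.30)(-0.35)] = 0.2100
  C_33 = (0.70)(0.85) − (0.00)(-0.35) = 0.5950
det(I−A) = Σ_j (I−A)_1j·C_1j = (0.70)(0.5450) + (0.00)(0.2650) + (-0.30)(0.2300) = 0.3125
adj(I−A) = Cᵀ =
  [ 0.5450   0.0150   0.2550]
  [ 0.2650   0.3800   0.2100]
  [ 0.2300   0.0350   0.5950]
(I − A)⁻¹ = adj(I−A) / det(I−A) ≈
  [   1.7440     0.0480     0.8160]
  [   0.8480     1.2160     0.6720]
  [   0.7360     0.1120     1.9040]
x = (I − A)⁻¹ d = adj(I−A)·d / det(I−A), with det(I−A) = 0.3125:
  x_1 = (0.5450·160 + 0.0150·150 + 0.2550·140) / 0.3125 = 125.15 / 0.3125 ≈ 400.5
  x_2 = (0.2650·160 + 0.3800·150 + 0.2100·140) / 0.3125 = 128.80 / 0.3125 ≈ 412.2
  x_3 = (0.2300·160 + 0.0350·150 + 0.5950·140) / 0.3125 = 125.35 / 0.3125 ≈ 401.1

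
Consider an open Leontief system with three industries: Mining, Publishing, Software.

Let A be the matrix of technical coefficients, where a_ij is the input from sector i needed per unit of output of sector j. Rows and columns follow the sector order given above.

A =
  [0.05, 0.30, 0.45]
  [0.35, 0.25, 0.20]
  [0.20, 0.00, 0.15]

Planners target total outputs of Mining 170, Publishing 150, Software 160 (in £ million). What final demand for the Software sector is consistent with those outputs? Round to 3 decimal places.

I − A =
  [   0.95    -0.30    -0.45]
  [  -0.35     0.75    -0.20]
  [  -0.20     0.00     0.85]
d = (I − A) x:
  d_M = (+0.95)·170 + (-0.30)·150 + (-0.45)·160 = 44.500
  d_P = (-0.35)·170 + (+0.75)·150 + (-0.20)·160 = 21.000
  d_S = (-0.20)·170 + (+0.00)·150 + (+0.85)·160 = 102.000

d_S = 102.000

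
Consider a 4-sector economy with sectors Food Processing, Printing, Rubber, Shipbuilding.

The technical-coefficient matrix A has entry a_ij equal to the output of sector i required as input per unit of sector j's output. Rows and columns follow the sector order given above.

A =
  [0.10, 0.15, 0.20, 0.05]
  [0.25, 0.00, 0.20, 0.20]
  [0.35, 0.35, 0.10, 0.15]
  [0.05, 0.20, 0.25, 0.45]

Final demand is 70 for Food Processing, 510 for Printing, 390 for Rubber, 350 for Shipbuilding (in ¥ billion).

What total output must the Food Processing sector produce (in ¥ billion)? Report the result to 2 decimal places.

x_1 = 782.71

I − A =
  [   0.90    -0.15    -0.20    -0.05]
  [  -0.25     1.00    -0.20    -0.20]
  [  -0.35    -0.35     0.90    -0.15]
  [  -0.05    -0.20    -0.25     0.55]
Compute the cofactors C_ij = (−1)^(i+j)·(3×3 minor ij) of I−A; the adjugate is their transpose:
adj(I−A) = Cᵀ =
  [ 0.359500   0.126500   0.140500   0.117000]
  [ 0.180875   0.365125   0.176125   0.197250]
  [ 0.245125   0.232875   0.431875   0.224750]
  [ 0.209875   0.250125   0.273125   0.615250]
det(I−A) = Σ_j (I−A)_1j·C_1j = (0.90)(0.359500) + (-0.15)(0.180875) + (-0.20)(0.245125) + (-0.05)(0.209875) = 0.2369
(I − A)⁻¹ = adj(I−A) / det(I−A) ≈
  [   1.5175     0.5340     0.5931     0.4939]
  [   0.7635     1.5413     0.7435     0.8326]
  [   1.0347     0.9830     1.8230     0.9487]
  [   0.8859     1.0558     1.1529     2.5971]
x = (I − A)⁻¹ d = adj(I−A)·d / det(I−A), with det(I−A) = 0.2369:
  x_1 = (0.359500·70 + 0.126500·510 + 0.140500·390 + 0.117000·350) / 0.2369 = 185.425 / 0.2369 ≈ 782.71
  x_2 = (0.180875·70 + 0.365125·510 + 0.176125·390 + 0.197250·350) / 0.2369 = 336.60125 / 0.2369 ≈ 1420.86
  x_3 = (0.245125·70 + 0.232875·510 + 0.431875·390 + 0.224750·350) / 0.2369 = 383.01875 / 0.2369 ≈ 1616.80
  x_4 = (0.209875·70 + 0.250125·510 + 0.273125·390 + 0.615250·350) / 0.2369 = 464.11125 / 0.2369 ≈ 1959.10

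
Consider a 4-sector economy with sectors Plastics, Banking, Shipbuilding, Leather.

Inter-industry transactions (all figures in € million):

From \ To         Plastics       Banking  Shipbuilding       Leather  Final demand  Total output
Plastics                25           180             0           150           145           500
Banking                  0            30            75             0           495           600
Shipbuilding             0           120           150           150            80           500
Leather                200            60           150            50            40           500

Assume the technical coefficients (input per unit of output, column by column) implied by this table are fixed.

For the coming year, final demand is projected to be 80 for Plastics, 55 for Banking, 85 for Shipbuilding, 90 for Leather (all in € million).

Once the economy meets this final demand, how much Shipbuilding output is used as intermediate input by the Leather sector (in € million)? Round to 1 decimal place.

z_34 = 89.2

Technical coefficients a_ij = z_ij / X_j:
  a_11 = 25/500 = 0.05, a_21 = 0/500 = 0.00, a_31 = 0/500 = 0.00, a_41 = 200/500 = 0.40
  a_12 = 180/600 = 0.30, a_22 = 30/600 = 0.05, a_32 = 120/600 = 0.20, a_42 = 60/600 = 0.10
  a_13 = 0/500 = 0.00, a_23 = 75/500 = 0.15, a_33 = 150/500 = 0.30, a_43 = 150/500 = 0.30
  a_14 = 150/500 = 0.30, a_24 = 0/500 = 0.00, a_34 = 150/500 = 0.30, a_44 = 50/500 = 0.10
I − A =
  [   0.95    -0.30     0.00    -0.30]
  [   0.00     0.95    -0.15     0.00]
  [   0.00    -0.20     0.70    -0.30]
  [  -0.40    -0.10    -0.30     0.90]
Compute the cofactors C_ij = (−1)^(i+j)·(3×3 minor ij) of I−A; the adjugate is their transpose:
adj(I−A) = Cᵀ =
  [ 0.48150   0.20100   0.13050   0.20400]
  [ 0.01800   0.42900   0.11025   0.04275]
  [ 0.11400   0.21150   0.69825   0.27075]
  [ 0.25400   0.20750   0.30300   0.60325]
det(I−A) = Σ_j (I−A)_1j·C_1j = (0.95)(0.48150) + (-0.30)(0.01800) + (0.00)(0.11400) + (-0.30)(0.25400) = 0.375825
(I − A)⁻¹ = adj(I−A) / det(I−A) ≈
  [   1.2812     0.5348     0.3472     0.5428]
  [   0.0479     1.1415     0.2934     0.1137]
  [   0.3033     0.5628     1.8579     0.7204]
  [   0.6758     0.5521     0.8062     1.6051]
First solve x = (I − A)⁻¹ d = adj(I−A)·d / det(I−A); in particular x_4 = (0.25400·80 + 0.20750·55 + 0.30300·85 + 0.60325·90) / 0.375825 = 111.78 / 0.375825 ≈ 297.426.
Intermediate flow from 3 to 4: z_34 = a_34 · x_4 = 0.30 × 111.78 / 0.375825 = 33.534 / 0.375825 ≈ 89.2.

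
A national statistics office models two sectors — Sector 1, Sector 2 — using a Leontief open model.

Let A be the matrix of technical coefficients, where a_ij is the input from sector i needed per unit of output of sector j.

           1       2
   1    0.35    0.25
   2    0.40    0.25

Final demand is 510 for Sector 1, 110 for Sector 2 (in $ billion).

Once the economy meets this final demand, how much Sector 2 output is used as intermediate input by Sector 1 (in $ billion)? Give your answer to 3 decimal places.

I − A =
  [   0.65    -0.25]
  [  -0.40     0.75]
det(I−A) = (0.65)(0.75) − (-0.25)(-0.40) = 0.3875
adj(I−A) = [[0.75, 0.25], [0.40, 0.65]]
(I − A)⁻¹ = adj(I−A) / det(I−A) ≈
  [   1.9355     0.6452]
  [   1.0323     1.6774]
First solve x = (I − A)⁻¹ d = adj(I−A)·d / det(I−A); in particular x_1 = (0.75·510 + 0.25·110) / 0.3875 = 410.00 / 0.3875 ≈ 1058.06452.
Intermediate flow from 2 to 1: z_21 = a_21 · x_1 = 0.40 × 410.00 / 0.3875 = 164.00 / 0.3875 ≈ 423.226.

z_21 = 423.226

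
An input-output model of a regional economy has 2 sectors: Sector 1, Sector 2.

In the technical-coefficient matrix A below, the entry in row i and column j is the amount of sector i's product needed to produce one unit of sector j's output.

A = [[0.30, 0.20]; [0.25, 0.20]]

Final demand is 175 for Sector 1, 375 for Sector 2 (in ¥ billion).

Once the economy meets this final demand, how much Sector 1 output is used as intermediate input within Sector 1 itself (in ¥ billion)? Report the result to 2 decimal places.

I − A =
  [   0.70    -0.20]
  [  -0.25     0.80]
det(I−A) = (0.70)(0.80) − (-0.20)(-0.25) = 0.5100
adj(I−A) = [[0.80, 0.20], [0.25, 0.70]]
(I − A)⁻¹ = adj(I−A) / det(I−A) ≈
  [   1.5686     0.3922]
  [   0.4902     1.3725]
First solve x = (I − A)⁻¹ d = adj(I−A)·d / det(I−A); in particular x_1 = (0.80·175 + 0.20·375) / 0.5100 = 215.00 / 0.5100 ≈ 421.5686.
Intermediate flow from 1 to 1: z_11 = a_11 · x_1 = 0.30 × 215.00 / 0.5100 = 64.50 / 0.5100 ≈ 126.47.

z_11 = 126.47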